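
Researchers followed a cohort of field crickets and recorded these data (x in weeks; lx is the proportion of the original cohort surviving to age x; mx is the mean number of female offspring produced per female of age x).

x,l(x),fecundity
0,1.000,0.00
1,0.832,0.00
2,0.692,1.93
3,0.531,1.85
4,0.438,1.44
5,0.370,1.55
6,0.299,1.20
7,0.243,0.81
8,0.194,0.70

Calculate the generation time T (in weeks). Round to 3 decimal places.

lx·mx: 0, 0, 1.33556, 0.98235, 0.63072, 0.5735, 0.3588, 0.19683, 0.1358 → R0 = 4.21356
x·lx·mx: 0, 0, 2.67112, 2.94705, 2.52288, 2.8675, 2.1528, 1.37781, 1.0864 → Σ = 15.62556
T = 15.62556 / 4.21356 = 3.708399… → 3.708

3.708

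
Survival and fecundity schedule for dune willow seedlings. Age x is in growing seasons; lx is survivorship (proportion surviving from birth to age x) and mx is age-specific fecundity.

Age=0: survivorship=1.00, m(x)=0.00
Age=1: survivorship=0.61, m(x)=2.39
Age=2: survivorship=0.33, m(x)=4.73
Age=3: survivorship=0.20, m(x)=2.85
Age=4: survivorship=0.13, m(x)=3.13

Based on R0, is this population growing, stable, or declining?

R0 = Σ lx·mx = 0 + 1.4579 + 1.5609 + 0.57 + 0.4069 = 3.9957
R0 > 1, so the population is growing.

growing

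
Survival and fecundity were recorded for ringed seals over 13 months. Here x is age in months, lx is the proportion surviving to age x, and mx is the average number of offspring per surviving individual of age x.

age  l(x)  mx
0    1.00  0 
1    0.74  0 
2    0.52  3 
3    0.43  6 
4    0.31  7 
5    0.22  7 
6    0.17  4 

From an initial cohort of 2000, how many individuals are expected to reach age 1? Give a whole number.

1480

Expected survivors = N0 · l_1 = 2000 × 0.74 = 1480 → 1480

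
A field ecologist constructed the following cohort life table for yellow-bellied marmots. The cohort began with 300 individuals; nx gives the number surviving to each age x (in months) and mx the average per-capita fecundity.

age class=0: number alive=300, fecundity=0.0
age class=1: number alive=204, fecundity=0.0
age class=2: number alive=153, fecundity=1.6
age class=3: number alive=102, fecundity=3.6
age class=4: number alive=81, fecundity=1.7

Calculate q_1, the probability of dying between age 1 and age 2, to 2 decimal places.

0.25

lx = nx/n0 = nx/300: 1, 0.68, 0.51, 0.34, 0.27
q_1 = (l_1 − l_2) / l_1 = (0.68 − 0.51) / 0.68
     = 0.17 / 0.68 = 0.25 → 0.25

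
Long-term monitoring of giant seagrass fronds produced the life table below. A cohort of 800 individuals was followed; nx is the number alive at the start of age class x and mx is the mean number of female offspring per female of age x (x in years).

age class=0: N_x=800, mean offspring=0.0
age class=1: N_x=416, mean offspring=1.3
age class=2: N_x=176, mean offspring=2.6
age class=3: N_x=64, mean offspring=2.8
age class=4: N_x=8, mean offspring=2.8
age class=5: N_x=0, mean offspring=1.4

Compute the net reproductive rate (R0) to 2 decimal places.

lx = nx/n0 = nx/800: 1, 0.52, 0.22, 0.08, 0.01, 0
lx·mx by age: 0, 0.676, 0.572, 0.224, 0.028, 0
R0 = Σ lx·mx = 1.5 → 1.50

1.50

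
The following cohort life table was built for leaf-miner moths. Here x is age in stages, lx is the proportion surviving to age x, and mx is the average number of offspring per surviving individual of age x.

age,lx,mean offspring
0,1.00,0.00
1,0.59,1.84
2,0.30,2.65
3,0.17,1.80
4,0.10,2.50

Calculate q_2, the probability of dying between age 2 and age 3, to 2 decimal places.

0.43

q_2 = (l_2 − l_3) / l_2 = (0.3 − 0.17) / 0.3
     = 0.13 / 0.3 = 0.433333… → 0.43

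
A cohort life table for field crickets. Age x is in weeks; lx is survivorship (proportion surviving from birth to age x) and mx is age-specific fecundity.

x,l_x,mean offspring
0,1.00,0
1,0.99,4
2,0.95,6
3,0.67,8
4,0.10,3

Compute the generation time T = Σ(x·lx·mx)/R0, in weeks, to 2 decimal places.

2.13

lx·mx: 0, 3.96, 5.7, 5.36, 0.3 → R0 = 15.32
x·lx·mx: 0, 3.96, 11.4, 16.08, 1.2 → Σ = 32.64
T = 32.64 / 15.32 = 2.130548… → 2.13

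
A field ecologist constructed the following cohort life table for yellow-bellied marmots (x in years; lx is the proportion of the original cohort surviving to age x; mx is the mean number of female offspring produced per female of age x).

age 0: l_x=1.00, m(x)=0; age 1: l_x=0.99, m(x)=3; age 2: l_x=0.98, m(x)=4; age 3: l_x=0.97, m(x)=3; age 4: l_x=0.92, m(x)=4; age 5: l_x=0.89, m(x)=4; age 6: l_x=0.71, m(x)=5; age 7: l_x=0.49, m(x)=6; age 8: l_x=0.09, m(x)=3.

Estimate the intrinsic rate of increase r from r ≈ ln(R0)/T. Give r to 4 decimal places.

R0 = Σ lx·mx = 0 + 2.97 + 3.92 + 2.91 + 3.68 + 3.56 + 3.55 + 2.94 + 0.27 = 23.8
Σ x·lx·mx = 96.1; T = 96.1/23.8 = 4.03782…
r ≈ ln(R0)/T = ln(23.8)/4.03782… = 0.785… → 0.7850

0.7850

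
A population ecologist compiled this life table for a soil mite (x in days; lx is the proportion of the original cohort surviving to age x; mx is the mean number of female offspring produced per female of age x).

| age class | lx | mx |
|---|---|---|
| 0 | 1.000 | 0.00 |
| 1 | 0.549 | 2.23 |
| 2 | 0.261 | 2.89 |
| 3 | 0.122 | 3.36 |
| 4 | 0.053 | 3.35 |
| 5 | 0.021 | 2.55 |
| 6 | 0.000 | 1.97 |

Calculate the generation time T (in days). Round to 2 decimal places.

1.89

lx·mx: 0, 1.22427, 0.75429, 0.40992, 0.17755, 0.05355, 0 → R0 = 2.61958
x·lx·mx: 0, 1.22427, 1.50858, 1.22976, 0.7102, 0.26775, 0 → Σ = 4.94056
T = 4.94056 / 2.61958 = 1.886012… → 1.89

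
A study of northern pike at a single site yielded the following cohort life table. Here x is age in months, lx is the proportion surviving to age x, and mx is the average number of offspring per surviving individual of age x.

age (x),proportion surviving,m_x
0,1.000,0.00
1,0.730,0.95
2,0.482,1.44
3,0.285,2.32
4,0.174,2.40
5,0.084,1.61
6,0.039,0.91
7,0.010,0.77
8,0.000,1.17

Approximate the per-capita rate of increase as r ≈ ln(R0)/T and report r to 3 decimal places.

0.385

R0 = Σ lx·mx = 0 + 0.6935 + 0.69408 + 0.6612 + 0.4176 + 0.13524 + 0.03549 + 0.0077 + 0 = 2.64481
Σ x·lx·mx = 6.6787; T = 6.6787/2.64481 = 2.52521…
r ≈ ln(R0)/T = ln(2.64481)/2.52521… = 0.38516… → 0.385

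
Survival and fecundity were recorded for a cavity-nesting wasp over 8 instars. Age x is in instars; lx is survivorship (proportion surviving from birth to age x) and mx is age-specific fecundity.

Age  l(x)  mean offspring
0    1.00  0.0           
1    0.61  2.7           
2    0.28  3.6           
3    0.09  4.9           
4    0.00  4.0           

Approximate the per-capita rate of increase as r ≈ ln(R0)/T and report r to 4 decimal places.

0.7017

R0 = Σ lx·mx = 0 + 1.647 + 1.008 + 0.441 + 0 = 3.096
Σ x·lx·mx = 4.986; T = 4.986/3.096 = 1.61047…
r ≈ ln(R0)/T = ln(3.096)/1.61047… = 0.70173… → 0.7017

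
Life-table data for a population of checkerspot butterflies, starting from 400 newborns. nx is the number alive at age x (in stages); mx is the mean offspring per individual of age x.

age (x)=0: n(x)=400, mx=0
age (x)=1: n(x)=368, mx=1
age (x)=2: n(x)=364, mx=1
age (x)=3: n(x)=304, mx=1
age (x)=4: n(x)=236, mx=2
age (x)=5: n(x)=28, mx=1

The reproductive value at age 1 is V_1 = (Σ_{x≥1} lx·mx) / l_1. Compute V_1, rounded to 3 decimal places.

lx = nx/n0 = nx/400: 1, 0.92, 0.91, 0.76, 0.59, 0.07
lx·mx for x ≥ 1: 0.92, 0.91, 0.76, 1.18, 0.07 → sum = 3.84
V_1 = 3.84 / l_1 = 3.84 / 0.92 = 4.173913… → 4.174

4.174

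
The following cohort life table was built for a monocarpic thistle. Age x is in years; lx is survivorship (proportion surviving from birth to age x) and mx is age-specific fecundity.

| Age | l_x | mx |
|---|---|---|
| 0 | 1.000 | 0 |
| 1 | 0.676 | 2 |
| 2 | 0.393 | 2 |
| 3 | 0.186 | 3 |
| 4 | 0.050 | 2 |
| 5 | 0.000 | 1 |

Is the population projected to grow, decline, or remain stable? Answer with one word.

R0 = Σ lx·mx = 0 + 1.352 + 0.786 + 0.558 + 0.1 + 0 = 2.796
R0 > 1, so the population is growing.

growing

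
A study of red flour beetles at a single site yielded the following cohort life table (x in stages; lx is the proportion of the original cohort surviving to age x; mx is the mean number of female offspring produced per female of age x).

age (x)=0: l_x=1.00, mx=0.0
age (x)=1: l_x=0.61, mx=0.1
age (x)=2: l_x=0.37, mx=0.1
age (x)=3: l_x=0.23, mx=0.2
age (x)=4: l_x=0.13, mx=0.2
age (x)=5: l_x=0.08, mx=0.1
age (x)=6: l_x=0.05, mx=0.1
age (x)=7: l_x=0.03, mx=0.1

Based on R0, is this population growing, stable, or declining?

R0 = Σ lx·mx = 0 + 0.061 + 0.037 + 0.046 + 0.026 + 0.008 + 0.005 + 0.003 = 0.186
R0 < 1, so the population is declining.

declining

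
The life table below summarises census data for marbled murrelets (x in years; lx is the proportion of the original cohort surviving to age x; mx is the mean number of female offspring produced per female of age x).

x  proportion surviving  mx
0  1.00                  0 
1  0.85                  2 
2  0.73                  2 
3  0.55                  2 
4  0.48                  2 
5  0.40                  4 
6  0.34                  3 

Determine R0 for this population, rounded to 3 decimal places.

lx·mx by age: 0, 1.7, 1.46, 1.1, 0.96, 1.6, 1.02
R0 = Σ lx·mx = 7.84 → 7.840

7.840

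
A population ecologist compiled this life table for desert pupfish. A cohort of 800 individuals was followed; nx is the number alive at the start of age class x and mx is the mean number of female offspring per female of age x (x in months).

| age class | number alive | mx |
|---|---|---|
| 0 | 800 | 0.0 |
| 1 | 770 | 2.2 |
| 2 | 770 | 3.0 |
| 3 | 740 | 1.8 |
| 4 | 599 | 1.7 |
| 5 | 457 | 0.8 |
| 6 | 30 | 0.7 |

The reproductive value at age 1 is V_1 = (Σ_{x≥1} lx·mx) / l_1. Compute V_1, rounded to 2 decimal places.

lx = nx/n0 = nx/800: 1, 0.9625, 0.9625, 0.925, 0.74875, 0.57125, 0.0375
lx·mx for x ≥ 1: 2.1175, 2.8875, 1.665, 1.272875, 0.457, 0.02625 → sum = 8.426125
V_1 = 8.426125 / l_1 = 8.426125 / 0.9625 = 8.754416… → 8.75

8.75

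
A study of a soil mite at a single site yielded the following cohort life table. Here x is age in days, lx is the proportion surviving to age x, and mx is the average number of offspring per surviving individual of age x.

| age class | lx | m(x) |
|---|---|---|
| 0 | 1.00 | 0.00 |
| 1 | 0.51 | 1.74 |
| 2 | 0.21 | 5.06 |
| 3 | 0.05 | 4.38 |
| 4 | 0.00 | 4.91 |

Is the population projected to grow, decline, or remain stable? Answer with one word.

R0 = Σ lx·mx = 0 + 0.8874 + 1.0626 + 0.219 + 0 = 2.169
R0 > 1, so the population is growing.

growing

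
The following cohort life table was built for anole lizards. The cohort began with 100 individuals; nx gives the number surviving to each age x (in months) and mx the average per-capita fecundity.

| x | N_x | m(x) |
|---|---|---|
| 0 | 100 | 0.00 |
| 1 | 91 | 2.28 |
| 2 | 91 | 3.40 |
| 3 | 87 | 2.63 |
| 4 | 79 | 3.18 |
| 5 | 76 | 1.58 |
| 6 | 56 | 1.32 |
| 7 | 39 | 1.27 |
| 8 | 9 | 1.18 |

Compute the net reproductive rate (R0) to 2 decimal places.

lx = nx/n0 = nx/100: 1, 0.91, 0.91, 0.87, 0.79, 0.76, 0.56, 0.39, 0.09
lx·mx by age: 0, 2.0748, 3.094, 2.2881, 2.5122, 1.2008, 0.7392, 0.4953, 0.1062
R0 = Σ lx·mx = 12.5106 → 12.51

12.51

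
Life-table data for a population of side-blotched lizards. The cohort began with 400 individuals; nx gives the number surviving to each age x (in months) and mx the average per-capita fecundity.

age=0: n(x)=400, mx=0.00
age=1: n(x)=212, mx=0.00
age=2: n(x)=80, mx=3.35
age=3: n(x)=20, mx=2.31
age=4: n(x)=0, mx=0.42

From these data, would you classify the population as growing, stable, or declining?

lx = nx/n0 = nx/400: 1, 0.53, 0.2, 0.05, 0
R0 = Σ lx·mx = 0 + 0 + 0.67 + 0.1155 + 0 = 0.7855
R0 < 1, so the population is declining.

declining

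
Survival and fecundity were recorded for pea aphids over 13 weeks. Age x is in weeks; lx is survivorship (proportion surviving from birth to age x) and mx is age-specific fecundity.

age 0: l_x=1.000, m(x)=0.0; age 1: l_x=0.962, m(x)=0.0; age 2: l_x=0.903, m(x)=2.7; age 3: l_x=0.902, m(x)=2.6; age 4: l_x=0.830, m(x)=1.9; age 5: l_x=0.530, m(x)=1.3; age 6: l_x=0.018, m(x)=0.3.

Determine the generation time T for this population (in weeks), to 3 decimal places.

lx·mx: 0, 0, 2.4381, 2.3452, 1.577, 0.689, 0.0054 → R0 = 7.0547
x·lx·mx: 0, 0, 4.8762, 7.0356, 6.308, 3.445, 0.0324 → Σ = 21.6972
T = 21.6972 / 7.0547 = 3.075567… → 3.076

3.076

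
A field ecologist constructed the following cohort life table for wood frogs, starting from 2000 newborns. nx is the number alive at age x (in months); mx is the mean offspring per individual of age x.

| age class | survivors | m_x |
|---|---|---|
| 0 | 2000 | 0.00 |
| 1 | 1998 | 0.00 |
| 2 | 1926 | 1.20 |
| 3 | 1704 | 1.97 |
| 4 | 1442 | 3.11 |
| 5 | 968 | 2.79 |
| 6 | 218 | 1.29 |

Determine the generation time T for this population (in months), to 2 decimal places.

3.64

lx = nx/n0 = nx/2000: 1, 0.999, 0.963, 0.852, 0.721, 0.484, 0.109
lx·mx: 0, 0, 1.1556, 1.67844, 2.24231, 1.35036, 0.14061 → R0 = 6.56732
x·lx·mx: 0, 0, 2.3112, 5.03532, 8.96924, 6.7518, 0.84366 → Σ = 23.91122
T = 23.91122 / 6.56732 = 3.64094… → 3.64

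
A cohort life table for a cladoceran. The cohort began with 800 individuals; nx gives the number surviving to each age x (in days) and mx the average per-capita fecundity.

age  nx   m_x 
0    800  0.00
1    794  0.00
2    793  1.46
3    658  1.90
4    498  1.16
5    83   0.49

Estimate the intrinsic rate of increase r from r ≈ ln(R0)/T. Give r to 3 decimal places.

lx = nx/n0 = nx/800: 1, 0.9925, 0.99125, 0.8225, 0.6225, 0.10375
R0 = Σ lx·mx = 0 + 0 + 1.44723… + 1.56275… + 0.7221… + 0.05084… = 3.782913…
Σ x·lx·mx = 10.725288…; T = 10.725288…/3.782913… = 2.83519…
r ≈ ln(R0)/T = ln(3.782913…)/2.83519… = 0.46928… → 0.469

0.469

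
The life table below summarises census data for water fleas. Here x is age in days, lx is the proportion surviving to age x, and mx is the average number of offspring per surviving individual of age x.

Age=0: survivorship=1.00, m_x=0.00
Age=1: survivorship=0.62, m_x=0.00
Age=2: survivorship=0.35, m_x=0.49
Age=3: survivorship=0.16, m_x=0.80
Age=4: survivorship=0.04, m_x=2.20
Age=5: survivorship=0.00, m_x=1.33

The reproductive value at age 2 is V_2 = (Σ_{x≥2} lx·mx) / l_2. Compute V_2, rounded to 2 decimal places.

1.11

lx·mx for x ≥ 2: 0.1715, 0.128, 0.088, 0 → sum = 0.3875
V_2 = 0.3875 / l_2 = 0.3875 / 0.35 = 1.107143… → 1.11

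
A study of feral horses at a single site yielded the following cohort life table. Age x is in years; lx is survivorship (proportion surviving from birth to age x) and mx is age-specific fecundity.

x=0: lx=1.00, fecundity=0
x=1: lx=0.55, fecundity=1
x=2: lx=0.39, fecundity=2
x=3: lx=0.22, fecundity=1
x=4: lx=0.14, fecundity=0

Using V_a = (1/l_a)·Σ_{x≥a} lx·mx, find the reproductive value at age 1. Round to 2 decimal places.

2.82

lx·mx for x ≥ 1: 0.55, 0.78, 0.22, 0 → sum = 1.55
V_1 = 1.55 / l_1 = 1.55 / 0.55 = 2.818182… → 2.82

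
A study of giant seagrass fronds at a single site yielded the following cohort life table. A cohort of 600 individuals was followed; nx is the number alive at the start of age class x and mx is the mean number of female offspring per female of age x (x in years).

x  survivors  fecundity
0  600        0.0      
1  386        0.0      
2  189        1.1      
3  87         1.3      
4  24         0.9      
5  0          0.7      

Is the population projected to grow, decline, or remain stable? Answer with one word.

declining

lx = nx/n0 = nx/600: 1, 0.64333…, 0.315, 0.145, 0.04, 0
R0 = Σ lx·mx = 0 + 0 + 0.3465 + 0.1885 + 0.036 + 0 = 0.571…
R0 < 1, so the population is declining.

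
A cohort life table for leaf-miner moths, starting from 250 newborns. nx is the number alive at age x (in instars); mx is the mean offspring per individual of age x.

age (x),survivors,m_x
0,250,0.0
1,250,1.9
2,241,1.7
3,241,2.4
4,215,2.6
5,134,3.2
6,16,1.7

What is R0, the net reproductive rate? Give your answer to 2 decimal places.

lx = nx/n0 = nx/250: 1, 1, 0.964, 0.964, 0.86, 0.536, 0.064
lx·mx by age: 0, 1.9, 1.6388, 2.3136, 2.236, 1.7152, 0.1088
R0 = Σ lx·mx = 9.9124 → 9.91

9.91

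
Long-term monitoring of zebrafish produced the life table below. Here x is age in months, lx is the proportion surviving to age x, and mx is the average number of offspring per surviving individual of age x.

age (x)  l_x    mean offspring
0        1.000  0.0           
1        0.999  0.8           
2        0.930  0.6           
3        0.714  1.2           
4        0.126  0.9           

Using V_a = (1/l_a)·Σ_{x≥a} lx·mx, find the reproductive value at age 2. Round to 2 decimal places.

1.64

lx·mx for x ≥ 2: 0.558, 0.8568, 0.1134 → sum = 1.5282
V_2 = 1.5282 / l_2 = 1.5282 / 0.93 = 1.643226… → 1.64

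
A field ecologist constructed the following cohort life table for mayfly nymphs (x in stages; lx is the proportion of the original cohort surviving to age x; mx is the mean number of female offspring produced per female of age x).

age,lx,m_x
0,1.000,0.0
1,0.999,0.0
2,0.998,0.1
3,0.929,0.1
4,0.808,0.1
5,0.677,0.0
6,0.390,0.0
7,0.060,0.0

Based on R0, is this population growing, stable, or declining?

declining

R0 = Σ lx·mx = 0 + 0 + 0.0998 + 0.0929 + 0.0808 + 0 + 0 + 0 = 0.2735
R0 < 1, so the population is declining.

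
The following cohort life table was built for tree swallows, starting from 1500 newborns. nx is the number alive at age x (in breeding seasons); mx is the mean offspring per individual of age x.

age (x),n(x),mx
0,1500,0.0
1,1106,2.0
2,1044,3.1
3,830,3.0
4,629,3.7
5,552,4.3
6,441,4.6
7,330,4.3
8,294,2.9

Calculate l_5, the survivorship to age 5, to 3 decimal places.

l_5 = n_5/n_0 = 552/1500 = 0.368 → 0.368

0.368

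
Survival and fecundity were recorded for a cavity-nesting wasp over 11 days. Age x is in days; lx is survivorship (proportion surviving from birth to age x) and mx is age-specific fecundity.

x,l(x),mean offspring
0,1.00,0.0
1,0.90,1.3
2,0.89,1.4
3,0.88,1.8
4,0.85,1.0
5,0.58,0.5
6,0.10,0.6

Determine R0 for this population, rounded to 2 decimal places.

5.20

lx·mx by age: 0, 1.17, 1.246, 1.584, 0.85, 0.29, 0.06
R0 = Σ lx·mx = 5.2 → 5.20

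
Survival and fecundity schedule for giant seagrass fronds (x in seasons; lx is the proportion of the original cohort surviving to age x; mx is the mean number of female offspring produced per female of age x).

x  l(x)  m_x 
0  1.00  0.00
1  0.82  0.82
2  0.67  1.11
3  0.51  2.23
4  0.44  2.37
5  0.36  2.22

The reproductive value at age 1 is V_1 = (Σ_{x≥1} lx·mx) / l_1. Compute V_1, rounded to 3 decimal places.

lx·mx for x ≥ 1: 0.6724, 0.7437, 1.1373, 1.0428, 0.7992 → sum = 4.3954
V_1 = 4.3954 / l_1 = 4.3954 / 0.82 = 5.360244… → 5.360

5.360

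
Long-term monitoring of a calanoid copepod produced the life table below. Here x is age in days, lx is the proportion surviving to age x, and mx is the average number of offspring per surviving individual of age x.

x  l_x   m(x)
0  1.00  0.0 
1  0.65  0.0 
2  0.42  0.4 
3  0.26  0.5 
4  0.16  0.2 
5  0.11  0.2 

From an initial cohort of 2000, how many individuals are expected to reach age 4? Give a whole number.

Expected survivors = N0 · l_4 = 2000 × 0.16 = 320 → 320

320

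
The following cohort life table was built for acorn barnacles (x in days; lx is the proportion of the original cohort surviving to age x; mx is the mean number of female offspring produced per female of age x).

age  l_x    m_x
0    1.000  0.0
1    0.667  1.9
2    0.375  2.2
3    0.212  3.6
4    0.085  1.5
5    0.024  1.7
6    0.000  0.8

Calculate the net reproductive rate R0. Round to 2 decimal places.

3.02

lx·mx by age: 0, 1.2673, 0.825, 0.7632, 0.1275, 0.0408, 0
R0 = Σ lx·mx = 3.0238 → 3.02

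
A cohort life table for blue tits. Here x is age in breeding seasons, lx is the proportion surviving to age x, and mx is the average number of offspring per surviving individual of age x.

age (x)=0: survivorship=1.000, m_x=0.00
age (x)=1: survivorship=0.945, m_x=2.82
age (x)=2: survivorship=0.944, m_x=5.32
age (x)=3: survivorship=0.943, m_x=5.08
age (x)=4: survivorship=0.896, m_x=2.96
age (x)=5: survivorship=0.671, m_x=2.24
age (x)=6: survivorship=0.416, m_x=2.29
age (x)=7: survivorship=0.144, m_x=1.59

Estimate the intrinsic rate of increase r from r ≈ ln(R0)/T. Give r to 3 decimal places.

0.977

R0 = Σ lx·mx = 0 + 2.6649 + 5.02208 + 4.79044 + 2.65216 + 1.50304 + 0.95264 + 0.22896 = 17.81422
Σ x·lx·mx = 52.52278; T = 52.52278/17.81422 = 2.94836…
r ≈ ln(R0)/T = ln(17.81422)/2.94836… = 0.97681… → 0.977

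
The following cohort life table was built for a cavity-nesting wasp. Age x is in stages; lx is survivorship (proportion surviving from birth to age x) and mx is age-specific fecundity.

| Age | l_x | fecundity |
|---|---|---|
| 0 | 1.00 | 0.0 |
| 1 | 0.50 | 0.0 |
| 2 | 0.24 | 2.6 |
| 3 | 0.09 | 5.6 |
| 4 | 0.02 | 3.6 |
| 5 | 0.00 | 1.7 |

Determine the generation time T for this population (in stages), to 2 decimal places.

lx·mx: 0, 0, 0.624, 0.504, 0.072, 0 → R0 = 1.2
x·lx·mx: 0, 0, 1.248, 1.512, 0.288, 0 → Σ = 3.048
T = 3.048 / 1.2 = 2.54 → 2.54

2.54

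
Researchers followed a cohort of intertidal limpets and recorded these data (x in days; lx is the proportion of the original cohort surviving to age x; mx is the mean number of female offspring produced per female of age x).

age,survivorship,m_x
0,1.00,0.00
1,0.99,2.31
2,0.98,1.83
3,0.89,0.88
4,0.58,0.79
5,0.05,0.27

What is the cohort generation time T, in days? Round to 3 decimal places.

1.898

lx·mx: 0, 2.2869, 1.7934, 0.7832, 0.4582, 0.0135 → R0 = 5.3352
x·lx·mx: 0, 2.2869, 3.5868, 2.3496, 1.8328, 0.0675 → Σ = 10.1236
T = 10.1236 / 5.3352 = 1.897511… → 1.898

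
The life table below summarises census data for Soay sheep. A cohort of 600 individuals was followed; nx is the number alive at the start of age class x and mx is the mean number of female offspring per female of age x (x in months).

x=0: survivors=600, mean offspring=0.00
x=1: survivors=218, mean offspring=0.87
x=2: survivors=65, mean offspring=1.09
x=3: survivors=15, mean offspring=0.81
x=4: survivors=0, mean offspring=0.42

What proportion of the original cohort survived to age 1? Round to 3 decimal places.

l_1 = n_1/n_0 = 218/600 = 0.363333… → 0.363

0.363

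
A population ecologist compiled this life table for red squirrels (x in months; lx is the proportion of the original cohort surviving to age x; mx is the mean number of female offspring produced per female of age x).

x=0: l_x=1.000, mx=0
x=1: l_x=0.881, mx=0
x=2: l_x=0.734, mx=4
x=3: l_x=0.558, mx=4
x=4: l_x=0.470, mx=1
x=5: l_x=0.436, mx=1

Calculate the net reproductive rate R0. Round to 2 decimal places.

lx·mx by age: 0, 0, 2.936, 2.232, 0.47, 0.436
R0 = Σ lx·mx = 6.074 → 6.07

6.07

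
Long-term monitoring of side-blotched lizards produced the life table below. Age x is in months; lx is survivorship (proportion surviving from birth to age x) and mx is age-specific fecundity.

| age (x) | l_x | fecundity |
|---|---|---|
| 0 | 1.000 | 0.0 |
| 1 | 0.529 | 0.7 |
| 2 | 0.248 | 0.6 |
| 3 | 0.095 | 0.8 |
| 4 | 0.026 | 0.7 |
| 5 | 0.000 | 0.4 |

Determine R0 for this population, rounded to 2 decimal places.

lx·mx by age: 0, 0.3703, 0.1488, 0.076, 0.0182, 0
R0 = Σ lx·mx = 0.6133 → 0.61

0.61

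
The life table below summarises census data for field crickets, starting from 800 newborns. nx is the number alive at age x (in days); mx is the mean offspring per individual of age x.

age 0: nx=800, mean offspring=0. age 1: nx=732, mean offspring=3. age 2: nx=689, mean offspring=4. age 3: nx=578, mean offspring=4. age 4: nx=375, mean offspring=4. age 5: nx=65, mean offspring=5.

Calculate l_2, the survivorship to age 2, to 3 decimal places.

l_2 = n_2/n_0 = 689/800 = 0.86125 → 0.861

0.861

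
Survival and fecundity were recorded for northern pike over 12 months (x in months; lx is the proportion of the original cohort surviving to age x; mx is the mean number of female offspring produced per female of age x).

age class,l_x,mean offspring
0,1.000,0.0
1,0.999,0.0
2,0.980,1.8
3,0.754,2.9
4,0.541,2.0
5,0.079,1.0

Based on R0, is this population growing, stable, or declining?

R0 = Σ lx·mx = 0 + 0 + 1.764 + 2.1866 + 1.082 + 0.079 = 5.1116
R0 > 1, so the population is growing.

growing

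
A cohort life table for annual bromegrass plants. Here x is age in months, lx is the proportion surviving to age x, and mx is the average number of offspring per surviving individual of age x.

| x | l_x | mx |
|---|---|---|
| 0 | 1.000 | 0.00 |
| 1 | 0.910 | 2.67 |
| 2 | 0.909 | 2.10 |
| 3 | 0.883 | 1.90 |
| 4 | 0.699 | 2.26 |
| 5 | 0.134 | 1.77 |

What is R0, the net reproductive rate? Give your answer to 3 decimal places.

7.833

lx·mx by age: 0, 2.4297, 1.9089, 1.6777, 1.57974, 0.23718
R0 = Σ lx·mx = 7.83322 → 7.833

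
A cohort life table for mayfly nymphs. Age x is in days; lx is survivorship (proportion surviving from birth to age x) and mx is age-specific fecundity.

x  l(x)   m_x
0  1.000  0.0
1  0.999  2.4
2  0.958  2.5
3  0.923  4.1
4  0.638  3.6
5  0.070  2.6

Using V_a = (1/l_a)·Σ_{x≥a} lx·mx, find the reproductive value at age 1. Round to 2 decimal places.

lx·mx for x ≥ 1: 2.3976, 2.395, 3.7843, 2.2968, 0.182 → sum = 11.0557
V_1 = 11.0557 / l_1 = 11.0557 / 0.999 = 11.066767… → 11.07

11.07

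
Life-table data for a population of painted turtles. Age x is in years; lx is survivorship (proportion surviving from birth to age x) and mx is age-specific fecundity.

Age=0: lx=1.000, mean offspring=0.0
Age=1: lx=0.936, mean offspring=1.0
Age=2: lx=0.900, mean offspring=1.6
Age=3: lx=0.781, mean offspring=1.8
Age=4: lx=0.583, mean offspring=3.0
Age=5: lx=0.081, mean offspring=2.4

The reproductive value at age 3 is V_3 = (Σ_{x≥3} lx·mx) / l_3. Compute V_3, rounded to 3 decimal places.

4.288

lx·mx for x ≥ 3: 1.4058, 1.749, 0.1944 → sum = 3.3492
V_3 = 3.3492 / l_3 = 3.3492 / 0.781 = 4.288348… → 4.288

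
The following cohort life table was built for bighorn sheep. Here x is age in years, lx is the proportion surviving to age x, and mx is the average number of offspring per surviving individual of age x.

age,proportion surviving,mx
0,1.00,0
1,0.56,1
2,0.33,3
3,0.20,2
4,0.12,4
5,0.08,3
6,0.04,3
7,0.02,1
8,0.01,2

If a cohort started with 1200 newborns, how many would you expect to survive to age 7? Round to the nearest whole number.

Expected survivors = N0 · l_7 = 1200 × 0.02 = 24 → 24

24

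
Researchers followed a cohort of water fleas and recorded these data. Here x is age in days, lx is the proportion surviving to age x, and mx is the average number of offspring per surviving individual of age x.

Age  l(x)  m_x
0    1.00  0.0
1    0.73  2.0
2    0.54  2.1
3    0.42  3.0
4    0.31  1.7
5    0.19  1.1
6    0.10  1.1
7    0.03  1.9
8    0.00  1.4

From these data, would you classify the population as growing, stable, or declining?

R0 = Σ lx·mx = 0 + 1.46 + 1.134 + 1.26 + 0.527 + 0.209 + 0.11 + 0.057 + 0 = 4.757
R0 > 1, so the population is growing.

growing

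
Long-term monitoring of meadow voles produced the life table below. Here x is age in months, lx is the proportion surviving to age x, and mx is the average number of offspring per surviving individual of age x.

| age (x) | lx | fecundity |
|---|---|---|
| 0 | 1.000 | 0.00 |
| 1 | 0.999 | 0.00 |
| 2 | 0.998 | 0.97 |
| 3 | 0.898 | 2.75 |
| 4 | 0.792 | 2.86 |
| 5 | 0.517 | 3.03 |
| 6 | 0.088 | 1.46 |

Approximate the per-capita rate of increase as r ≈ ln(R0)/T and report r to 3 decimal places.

R0 = Σ lx·mx = 0 + 0 + 0.96806 + 2.4695 + 2.26512 + 1.56651 + 0.12848 = 7.39767
Σ x·lx·mx = 27.00853; T = 27.00853/7.39767 = 3.65095…
r ≈ ln(R0)/T = ln(7.39767)/3.65095… = 0.54812… → 0.548

0.548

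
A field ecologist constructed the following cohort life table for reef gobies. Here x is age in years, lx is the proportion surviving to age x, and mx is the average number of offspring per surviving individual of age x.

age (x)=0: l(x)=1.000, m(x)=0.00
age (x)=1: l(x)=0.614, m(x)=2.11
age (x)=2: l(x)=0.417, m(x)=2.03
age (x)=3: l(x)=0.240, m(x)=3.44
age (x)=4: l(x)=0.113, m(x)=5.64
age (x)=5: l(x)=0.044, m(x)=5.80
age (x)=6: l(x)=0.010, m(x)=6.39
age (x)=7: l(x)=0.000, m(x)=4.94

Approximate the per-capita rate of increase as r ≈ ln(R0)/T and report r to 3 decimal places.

R0 = Σ lx·mx = 0 + 1.29554 + 0.84651 + 0.8256 + 0.63732 + 0.2552 + 0.0639 + 0 = 3.92407
Σ x·lx·mx = 9.67404; T = 9.67404/3.92407 = 2.46531…
r ≈ ln(R0)/T = ln(3.92407)/2.46531… = 0.55455… → 0.555

0.555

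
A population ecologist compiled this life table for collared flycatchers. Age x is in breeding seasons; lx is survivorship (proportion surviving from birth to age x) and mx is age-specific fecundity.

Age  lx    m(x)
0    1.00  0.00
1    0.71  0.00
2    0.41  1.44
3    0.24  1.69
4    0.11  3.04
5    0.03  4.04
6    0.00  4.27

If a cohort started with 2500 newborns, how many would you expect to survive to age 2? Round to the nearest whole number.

1025

Expected survivors = N0 · l_2 = 2500 × 0.41 = 1025 → 1025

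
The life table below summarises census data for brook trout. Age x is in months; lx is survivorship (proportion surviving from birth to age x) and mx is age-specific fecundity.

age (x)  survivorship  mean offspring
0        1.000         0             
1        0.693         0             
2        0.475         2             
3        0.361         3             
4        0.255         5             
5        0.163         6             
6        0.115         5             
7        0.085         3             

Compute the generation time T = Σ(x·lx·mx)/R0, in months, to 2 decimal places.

lx·mx: 0, 0, 0.95, 1.083, 1.275, 0.978, 0.575, 0.255 → R0 = 5.116
x·lx·mx: 0, 0, 1.9, 3.249, 5.1, 4.89, 3.45, 1.785 → Σ = 20.374
T = 20.374 / 5.116 = 3.982408… → 3.98

3.98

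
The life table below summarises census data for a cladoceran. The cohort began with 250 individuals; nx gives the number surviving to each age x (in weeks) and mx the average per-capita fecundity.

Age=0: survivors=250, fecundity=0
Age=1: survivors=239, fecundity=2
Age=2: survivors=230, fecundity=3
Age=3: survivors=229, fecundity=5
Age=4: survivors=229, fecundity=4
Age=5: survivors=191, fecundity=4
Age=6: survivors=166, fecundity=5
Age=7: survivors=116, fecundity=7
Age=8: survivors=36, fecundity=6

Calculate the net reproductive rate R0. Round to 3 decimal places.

23.404

lx = nx/n0 = nx/250: 1, 0.956, 0.92, 0.916, 0.916, 0.764, 0.664, 0.464, 0.144
lx·mx by age: 0, 1.912, 2.76, 4.58, 3.664, 3.056, 3.32, 3.248, 0.864
R0 = Σ lx·mx = 23.404 → 23.404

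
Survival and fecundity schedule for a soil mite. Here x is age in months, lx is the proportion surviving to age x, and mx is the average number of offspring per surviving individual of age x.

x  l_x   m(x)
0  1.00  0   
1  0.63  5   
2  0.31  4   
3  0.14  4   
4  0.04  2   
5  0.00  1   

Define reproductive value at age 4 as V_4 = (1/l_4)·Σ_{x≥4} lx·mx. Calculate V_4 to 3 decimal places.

lx·mx for x ≥ 4: 0.08, 0 → sum = 0.08
V_4 = 0.08 / l_4 = 0.08 / 0.04 = 2 → 2.000

2.000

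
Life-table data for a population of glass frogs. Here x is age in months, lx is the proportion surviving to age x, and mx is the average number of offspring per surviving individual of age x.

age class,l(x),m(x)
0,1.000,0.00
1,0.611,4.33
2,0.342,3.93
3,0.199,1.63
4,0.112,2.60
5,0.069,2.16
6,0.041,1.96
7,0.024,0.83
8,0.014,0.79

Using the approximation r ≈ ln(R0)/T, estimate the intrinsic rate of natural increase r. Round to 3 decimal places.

0.862

R0 = Σ lx·mx = 0 + 2.64563 + 1.34406 + 0.32437 + 0.2912 + 0.14904 + 0.08036 + 0.01992 + 0.01106 = 4.86564
Σ x·lx·mx = 8.92694; T = 8.92694/4.86564 = 1.83469…
r ≈ ln(R0)/T = ln(4.86564)/1.83469… = 0.86238… → 0.862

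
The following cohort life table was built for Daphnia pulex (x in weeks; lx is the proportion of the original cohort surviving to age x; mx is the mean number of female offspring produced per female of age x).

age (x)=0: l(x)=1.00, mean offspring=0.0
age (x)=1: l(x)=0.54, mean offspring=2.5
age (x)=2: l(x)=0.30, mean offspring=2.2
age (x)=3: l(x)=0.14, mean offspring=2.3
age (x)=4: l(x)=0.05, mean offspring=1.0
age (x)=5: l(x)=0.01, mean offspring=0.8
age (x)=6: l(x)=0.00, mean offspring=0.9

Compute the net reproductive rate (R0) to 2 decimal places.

lx·mx by age: 0, 1.35, 0.66, 0.322, 0.05, 0.008, 0
R0 = Σ lx·mx = 2.39 → 2.39

2.39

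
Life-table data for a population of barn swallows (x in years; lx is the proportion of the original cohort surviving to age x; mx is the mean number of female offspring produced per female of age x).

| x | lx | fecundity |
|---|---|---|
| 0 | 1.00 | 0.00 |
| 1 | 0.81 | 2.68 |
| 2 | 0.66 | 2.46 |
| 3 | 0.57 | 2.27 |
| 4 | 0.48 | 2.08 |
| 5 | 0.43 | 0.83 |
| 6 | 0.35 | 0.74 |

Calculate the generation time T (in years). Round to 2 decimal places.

lx·mx: 0, 2.1708, 1.6236, 1.2939, 0.9984, 0.3569, 0.259 → R0 = 6.7026
x·lx·mx: 0, 2.1708, 3.2472, 3.8817, 3.9936, 1.7845, 1.554 → Σ = 16.6318
T = 16.6318 / 6.7026 = 2.481395… → 2.48

2.48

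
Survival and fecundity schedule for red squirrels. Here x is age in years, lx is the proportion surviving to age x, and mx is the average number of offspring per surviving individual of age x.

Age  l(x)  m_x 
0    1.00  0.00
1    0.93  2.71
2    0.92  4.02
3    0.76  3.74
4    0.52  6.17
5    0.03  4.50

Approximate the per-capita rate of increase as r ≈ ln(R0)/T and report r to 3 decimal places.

R0 = Σ lx·mx = 0 + 2.5203 + 3.6984 + 2.8424 + 3.2084 + 0.135 = 12.4045
Σ x·lx·mx = 31.9529; T = 31.9529/12.4045 = 2.57591…
r ≈ ln(R0)/T = ln(12.4045)/2.57591… = 0.97754… → 0.978

0.978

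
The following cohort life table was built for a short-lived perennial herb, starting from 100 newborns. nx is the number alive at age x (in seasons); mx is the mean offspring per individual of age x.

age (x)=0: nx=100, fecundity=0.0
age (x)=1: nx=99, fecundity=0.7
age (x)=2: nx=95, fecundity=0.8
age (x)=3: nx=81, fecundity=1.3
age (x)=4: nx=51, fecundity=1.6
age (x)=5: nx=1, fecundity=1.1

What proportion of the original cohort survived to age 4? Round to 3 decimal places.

0.510

l_4 = n_4/n_0 = 51/100 = 0.51 → 0.510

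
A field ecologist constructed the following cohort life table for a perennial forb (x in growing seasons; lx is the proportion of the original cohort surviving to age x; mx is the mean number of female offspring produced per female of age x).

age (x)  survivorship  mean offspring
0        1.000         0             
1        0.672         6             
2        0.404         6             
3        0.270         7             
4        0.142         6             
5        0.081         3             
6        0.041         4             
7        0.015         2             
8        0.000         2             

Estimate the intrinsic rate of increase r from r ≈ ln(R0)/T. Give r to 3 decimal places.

1.072

R0 = Σ lx·mx = 0 + 4.032 + 2.424 + 1.89 + 0.852 + 0.243 + 0.164 + 0.03 + 0 = 9.635
Σ x·lx·mx = 20.367; T = 20.367/9.635 = 2.11386…
r ≈ ln(R0)/T = ln(9.635)/2.11386… = 1.07169… → 1.072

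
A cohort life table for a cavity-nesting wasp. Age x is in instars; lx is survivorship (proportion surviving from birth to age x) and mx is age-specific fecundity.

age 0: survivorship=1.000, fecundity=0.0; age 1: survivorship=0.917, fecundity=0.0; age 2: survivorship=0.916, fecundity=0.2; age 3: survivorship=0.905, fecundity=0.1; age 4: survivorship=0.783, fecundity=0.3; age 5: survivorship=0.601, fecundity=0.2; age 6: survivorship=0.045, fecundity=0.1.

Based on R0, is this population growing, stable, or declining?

declining

R0 = Σ lx·mx = 0 + 0 + 0.1832 + 0.0905 + 0.2349 + 0.1202 + 0.0045 = 0.6333
R0 < 1, so the population is declining.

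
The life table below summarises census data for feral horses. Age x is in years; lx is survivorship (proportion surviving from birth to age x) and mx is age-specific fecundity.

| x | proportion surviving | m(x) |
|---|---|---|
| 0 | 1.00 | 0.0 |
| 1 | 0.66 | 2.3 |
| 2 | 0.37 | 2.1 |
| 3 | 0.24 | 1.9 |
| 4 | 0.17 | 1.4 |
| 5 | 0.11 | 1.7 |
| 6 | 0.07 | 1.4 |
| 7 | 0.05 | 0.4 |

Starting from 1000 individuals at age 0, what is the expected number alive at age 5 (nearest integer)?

110

Expected survivors = N0 · l_5 = 1000 × 0.11 = 110 → 110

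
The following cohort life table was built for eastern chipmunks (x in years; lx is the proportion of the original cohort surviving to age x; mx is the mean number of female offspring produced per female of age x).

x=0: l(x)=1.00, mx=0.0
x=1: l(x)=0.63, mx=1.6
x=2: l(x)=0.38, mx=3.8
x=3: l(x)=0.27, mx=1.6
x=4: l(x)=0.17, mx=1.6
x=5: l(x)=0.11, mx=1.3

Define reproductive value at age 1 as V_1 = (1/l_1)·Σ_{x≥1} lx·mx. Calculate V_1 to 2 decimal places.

lx·mx for x ≥ 1: 1.008, 1.444, 0.432, 0.272, 0.143 → sum = 3.299
V_1 = 3.299 / l_1 = 3.299 / 0.63 = 5.236508… → 5.24

5.24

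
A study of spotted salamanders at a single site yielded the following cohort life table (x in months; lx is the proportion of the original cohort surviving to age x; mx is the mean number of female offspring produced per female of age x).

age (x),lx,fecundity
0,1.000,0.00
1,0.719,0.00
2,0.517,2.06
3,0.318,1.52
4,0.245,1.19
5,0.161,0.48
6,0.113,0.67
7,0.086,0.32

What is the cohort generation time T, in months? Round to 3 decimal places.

2.861

lx·mx: 0, 0, 1.06502, 0.48336, 0.29155, 0.07728, 0.07571, 0.02752 → R0 = 2.02044
x·lx·mx: 0, 0, 2.13004, 1.45008, 1.1662, 0.3864, 0.45426, 0.19264 → Σ = 5.77962
T = 5.77962 / 2.02044 = 2.860575… → 2.861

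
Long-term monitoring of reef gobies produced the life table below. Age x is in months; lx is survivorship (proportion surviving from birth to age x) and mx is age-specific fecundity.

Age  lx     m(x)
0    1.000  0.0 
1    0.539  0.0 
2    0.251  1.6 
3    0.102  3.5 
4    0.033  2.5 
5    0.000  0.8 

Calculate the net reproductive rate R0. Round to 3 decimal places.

lx·mx by age: 0, 0, 0.4016, 0.357, 0.0825, 0
R0 = Σ lx·mx = 0.8411 → 0.841

0.841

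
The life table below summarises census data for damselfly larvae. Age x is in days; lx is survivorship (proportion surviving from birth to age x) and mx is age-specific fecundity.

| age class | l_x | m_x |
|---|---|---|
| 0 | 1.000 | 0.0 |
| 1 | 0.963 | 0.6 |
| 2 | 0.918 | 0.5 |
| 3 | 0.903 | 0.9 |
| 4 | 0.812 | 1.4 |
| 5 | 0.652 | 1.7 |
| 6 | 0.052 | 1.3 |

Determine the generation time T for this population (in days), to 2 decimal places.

3.47

lx·mx: 0, 0.5778, 0.459, 0.8127, 1.1368, 1.1084, 0.0676 → R0 = 4.1623
x·lx·mx: 0, 0.5778, 0.918, 2.4381, 4.5472, 5.542, 0.4056 → Σ = 14.4287
T = 14.4287 / 4.1623 = 3.466521… → 3.47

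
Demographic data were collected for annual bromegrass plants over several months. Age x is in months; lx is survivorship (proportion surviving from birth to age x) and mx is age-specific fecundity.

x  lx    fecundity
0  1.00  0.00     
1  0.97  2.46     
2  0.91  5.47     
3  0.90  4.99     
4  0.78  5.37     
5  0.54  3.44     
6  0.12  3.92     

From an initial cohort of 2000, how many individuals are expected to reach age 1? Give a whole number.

Expected survivors = N0 · l_1 = 2000 × 0.97 = 1940 → 1940

1940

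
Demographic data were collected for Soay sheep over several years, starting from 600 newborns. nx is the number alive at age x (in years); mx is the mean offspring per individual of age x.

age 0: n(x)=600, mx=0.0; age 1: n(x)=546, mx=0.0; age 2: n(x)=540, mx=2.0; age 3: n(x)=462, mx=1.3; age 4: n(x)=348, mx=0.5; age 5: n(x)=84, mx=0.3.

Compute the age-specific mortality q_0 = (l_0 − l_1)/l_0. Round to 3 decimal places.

0.090

lx = nx/n0 = nx/600: 1, 0.91, 0.9, 0.77, 0.58, 0.14
q_0 = (l_0 − l_1) / l_0 = (1 − 0.91) / 1
     = 0.09 / 1 = 0.09 → 0.090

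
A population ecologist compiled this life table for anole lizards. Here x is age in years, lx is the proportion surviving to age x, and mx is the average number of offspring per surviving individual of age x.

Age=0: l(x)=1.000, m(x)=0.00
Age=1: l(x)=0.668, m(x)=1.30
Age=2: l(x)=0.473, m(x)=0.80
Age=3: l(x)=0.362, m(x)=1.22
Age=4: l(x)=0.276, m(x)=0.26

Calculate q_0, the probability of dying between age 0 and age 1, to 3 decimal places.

q_0 = (l_0 − l_1) / l_0 = (1 − 0.668) / 1
     = 0.332 / 1 = 0.332 → 0.332

0.332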